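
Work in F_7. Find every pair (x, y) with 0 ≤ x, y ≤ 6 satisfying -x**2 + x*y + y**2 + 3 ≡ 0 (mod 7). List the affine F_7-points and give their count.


Affine F_7-points: {(0, 2), (0, 5), (1, 3), (2, 2), (2, 3), (5, 4), (5, 5), (6, 4)}; count = 8.

For each of the 49 pairs (x, y) ∈ F_7², evaluate f(x, y) mod 7. Record the zeros.
  x = 0: [0↦3, 1↦4, 2↦0, 3↦5, 4↦5, 5↦0, 6↦4]  zeros at y ∈ {2, 5}
  x = 1: [0↦2, 1↦4, 2↦1, 3↦0, 4↦1, 5↦4, 6↦2]  zeros at y ∈ {3}
  x = 2: [0↦6, 1↦2, 2↦0, 3↦0, 4↦2, 5↦6, 6↦5]  zeros at y ∈ {2, 3}
  x = 3: [0↦1, 1↦5, 2↦4, 3↦5, 4↦1, 5↦6, 6↦6]  zeros at y ∈ ∅
  x = 4: [0↦1, 1↦6, 2↦6, 3↦1, 4↦5, 5↦4, 6↦5]  zeros at y ∈ ∅
  x = 5: [0↦6, 1↦5, 2↦6, 3↦2, 4↦0, 5↦0, 6↦2]  zeros at y ∈ {4, 5}
  x = 6: [0↦2, 1↦2, 2↦4, 3↦1, 4↦0, 5↦1, 6↦4]  zeros at y ∈ {4}
Collecting zeros: affine points = {(0, 2), (0, 5), (1, 3), (2, 2), (2, 3), (5, 4), (5, 5), (6, 4)}.
Total count |C(F_7)_aff| = 8.


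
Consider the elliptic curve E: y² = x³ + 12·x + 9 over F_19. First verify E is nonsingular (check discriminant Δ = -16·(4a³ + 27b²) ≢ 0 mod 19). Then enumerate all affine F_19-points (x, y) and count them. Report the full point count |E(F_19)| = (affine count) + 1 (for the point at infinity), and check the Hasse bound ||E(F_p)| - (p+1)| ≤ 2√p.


Affine points = {(0, 3), (0, 16), (4, 8), (4, 11), (5, 2), (5, 17), (8, 3), (8, 16), (11, 3), (11, 16), (12, 0), (13, 5), (13, 14), (15, 7), (15, 12)}; affine count = 15; |E(F_19)| = 16.

Discriminant check: Δ ∝ 4a³ + 27b² = 4·12³ + 27·9² = 4·1728 + 27·81 ≡ 17 (mod 19). Nonzero ⇒ E is nonsingular.
For each x ∈ F_19, compute rhs = x³ + 12·x + 9 mod 19, then count y ∈ F_19 with y² ≡ rhs.
  x = 0: rhs = 9, matching y values: 3, 16 (2 points).
  x = 1: rhs = 3, matching y values: none (0 points).
  x = 2: rhs = 3, matching y values: none (0 points).
  x = 3: rhs = 15, matching y values: none (0 points).
  x = 4: rhs = 7, matching y values: 8, 11 (2 points).
  x = 5: rhs = 4, matching y values: 2, 17 (2 points).
  x = 6: rhs = 12, matching y values: none (0 points).
  x = 7: rhs = 18, matching y values: none (0 points).
  x = 8: rhs = 9, matching y values: 3, 16 (2 points).
  x = 9: rhs = 10, matching y values: none (0 points).
  x = 10: rhs = 8, matching y values: none (0 points).
  x = 11: rhs = 9, matching y values: 3, 16 (2 points).
  x = 12: rhs = 0, matching y values: 0 (1 points).
  x = 13: rhs = 6, matching y values: 5, 14 (2 points).
  x = 14: rhs = 14, matching y values: none (0 points).
  x = 15: rhs = 11, matching y values: 7, 12 (2 points).
  x = 16: rhs = 3, matching y values: none (0 points).
  x = 17: rhs = 15, matching y values: none (0 points).
  x = 18: rhs = 15, matching y values: none (0 points).
Total affine count: 15.
Full point count |E(F_19)| = 15 + 1 = 16.
Hasse bound: |16 − (19+1)| = |-4| = 4 ≤ 2√19 ≈ 8.7178 ✓.


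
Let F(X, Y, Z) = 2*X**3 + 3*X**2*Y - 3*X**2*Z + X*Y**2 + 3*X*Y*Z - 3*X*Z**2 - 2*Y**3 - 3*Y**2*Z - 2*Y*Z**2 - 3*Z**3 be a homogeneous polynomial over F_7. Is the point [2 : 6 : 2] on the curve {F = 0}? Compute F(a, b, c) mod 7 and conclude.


F(2,6,2) ≡ 3 (mod 7); P is NOT on the curve.

Evaluate F(2, 6, 2) term-by-term (mod 7).
  2*X**3 ↦ 2·8·1·1 = 16
  3*X**2*Y ↦ 3·4·6·1 = 72
  -3*X**2*Z ↦ -3·4·1·2 = -24
  X*Y**2 ↦ 1·2·36·1 = 72
  3*X*Y*Z ↦ 3·2·6·2 = 72
  -3*X*Z**2 ↦ -3·2·1·4 = -24
  -2*Y**3 ↦ -2·1·216·1 = -432
  -3*Y**2*Z ↦ -3·1·36·2 = -216
  -2*Y*Z**2 ↦ -2·1·6·4 = -48
  -3*Z**3 ↦ -3·1·1·8 = -24
Sum: F(2, 6, 2) = (16) + (72) + (-24) + (72) + (72) + (-24) + (-432) + (-216) + (-48) + (-24) = -536.
Reducing mod 7: -536 ≡ 3 (mod 7).
Since F(a, b, c) ≡ 3 ≠ 0 (mod 7), P does NOT lie on the curve.


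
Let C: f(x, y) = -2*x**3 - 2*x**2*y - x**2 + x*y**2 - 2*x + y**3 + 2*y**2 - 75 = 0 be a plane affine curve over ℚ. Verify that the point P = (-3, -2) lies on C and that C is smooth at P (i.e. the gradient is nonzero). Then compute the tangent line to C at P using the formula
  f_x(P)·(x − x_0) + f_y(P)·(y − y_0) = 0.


Tangent line at P: -70*x - 2*y - 214 = 0.

Step 1: f(-3, -2) = 0, so P lies on C.
Step 2: partial derivatives
  f_x(x, y) = -6*x**2 - 4*x*y - 2*x + y**2 - 2, f_y(x, y) = -2*x**2 + 2*x*y + 3*y**2 + 4*y.
  f_x(P) = -70, f_y(P) = -2 (gradient nonzero, so P is smooth).
Step 3: tangent line at P: -70·(x − -3) + -2·(y − -2) = 0.
Expanding: -70*x - 2*y - 214 = 0.


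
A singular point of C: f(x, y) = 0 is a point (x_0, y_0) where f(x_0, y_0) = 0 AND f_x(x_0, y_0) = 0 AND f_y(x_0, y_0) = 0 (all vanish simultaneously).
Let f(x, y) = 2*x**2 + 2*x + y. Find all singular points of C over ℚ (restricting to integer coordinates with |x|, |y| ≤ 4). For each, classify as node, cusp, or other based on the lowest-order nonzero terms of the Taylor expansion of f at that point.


No singular points in the scanned grid; C is smooth there.

Compute partial derivatives:
  f_x = 4*x + 2.
  f_y = 1.
f_y = 1 is a nonzero constant, so f_y never vanishes: no point (x, y) can satisfy f = f_x = f_y = 0. In particular no (x, y) ∈ {−4, ..., 4}² is singular; the curve is smooth.


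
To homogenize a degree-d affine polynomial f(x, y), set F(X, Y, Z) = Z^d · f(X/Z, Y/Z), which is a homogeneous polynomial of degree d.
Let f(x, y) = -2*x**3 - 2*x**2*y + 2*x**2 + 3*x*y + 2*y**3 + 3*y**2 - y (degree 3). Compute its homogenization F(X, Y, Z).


F(X, Y, Z) = -2*X**3 - 2*X**2*Y + 2*X**2*Z + 3*X*Y*Z + 2*Y**3 + 3*Y**2*Z - Y*Z**2

deg(f) = 3.
Substitute x = X/Z, y = Y/Z into f, then multiply by Z^3.
  monomial -2·x^3·y^0 ↦ -2·X^3·Y^0·Z^0.
  monomial -2·x^2·y^1 ↦ -2·X^2·Y^1·Z^0.
  monomial 2·x^2·y^0 ↦ 2·X^2·Y^0·Z^1.
  monomial 3·x^1·y^1 ↦ 3·X^1·Y^1·Z^1.
  monomial 2·x^0·y^3 ↦ 2·X^0·Y^3·Z^0.
  monomial 3·x^0·y^2 ↦ 3·X^0·Y^2·Z^1.
  monomial -1·x^0·y^1 ↦ -1·X^0·Y^1·Z^2.
Collecting: F(X, Y, Z) = -2*X**3 - 2*X**2*Y + 2*X**2*Z + 3*X*Y*Z + 2*Y**3 + 3*Y**2*Z - Y*Z**2.


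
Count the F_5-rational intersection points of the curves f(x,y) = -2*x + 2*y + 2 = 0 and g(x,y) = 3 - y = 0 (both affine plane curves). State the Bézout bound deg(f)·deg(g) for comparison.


Common zeros: {(4, 3)}; count = 1; Bézout bound = 1.

deg(f) = 1, deg(g) = 1, so Bézout bound = 1.
Scan x ∈ F_5. For each x, list the y ∈ F_5 with f(x, y) ≡ 0 and those with g(x, y) ≡ 0 (mod 5); the common zeros in that column are the intersection.
  x = 0: f ≡ 0 at y ∈ {4}; g ≡ 0 at y ∈ {3}; common: ∅.
  x = 1: f ≡ 0 at y ∈ {0}; g ≡ 0 at y ∈ {3}; common: ∅.
  x = 2: f ≡ 0 at y ∈ {1}; g ≡ 0 at y ∈ {3}; common: ∅.
  x = 3: f ≡ 0 at y ∈ {2}; g ≡ 0 at y ∈ {3}; common: ∅.
  x = 4: f ≡ 0 at y ∈ {3}; g ≡ 0 at y ∈ {3}; common: {3}.
Collecting: common zeros = {(4, 3)}, so the count is 1.
Comparison with the Bézout bound: 1 ≤ 1 = deg(f)·deg(g), as expected for curves with no common component (the bound is attained).


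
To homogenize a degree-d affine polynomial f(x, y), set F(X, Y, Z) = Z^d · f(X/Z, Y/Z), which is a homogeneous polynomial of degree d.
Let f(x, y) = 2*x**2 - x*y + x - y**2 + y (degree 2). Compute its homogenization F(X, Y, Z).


F(X, Y, Z) = 2*X**2 - X*Y + X*Z - Y**2 + Y*Z

deg(f) = 2.
Substitute x = X/Z, y = Y/Z into f, then multiply by Z^2.
  monomial 2·x^2·y^0 ↦ 2·X^2·Y^0·Z^0.
  monomial -1·x^1·y^1 ↦ -1·X^1·Y^1·Z^0.
  monomial 1·x^1·y^0 ↦ 1·X^1·Y^0·Z^1.
  monomial -1·x^0·y^2 ↦ -1·X^0·Y^2·Z^0.
  monomial 1·x^0·y^1 ↦ 1·X^0·Y^1·Z^1.
Collecting: F(X, Y, Z) = 2*X**2 - X*Y + X*Z - Y**2 + Y*Z.


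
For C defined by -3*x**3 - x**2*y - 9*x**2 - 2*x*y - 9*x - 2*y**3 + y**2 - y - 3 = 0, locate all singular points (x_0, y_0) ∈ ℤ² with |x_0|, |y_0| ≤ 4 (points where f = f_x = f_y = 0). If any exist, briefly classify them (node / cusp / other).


Singular points: {(-1, 0)}; classification: cusp.

Compute partial derivatives:
  f_x = -9*x**2 - 2*x*y - 18*x - 2*y - 9.
  f_y = -x**2 - 2*x - 6*y**2 + 2*y - 1.
Scan x_0 ∈ {−4, ..., 4}. For each x_0, f_y(x_0, y) is a polynomial in y; find its integer roots y ∈ {−4, ..., 4}, then test f_x and f at those candidates.
  x = -4: f_y(-4, y) = -6*y**2 + 2*y - 9; no integer root y with |y| ≤ 4.
  x = -3: f_y(-3, y) = -6*y**2 + 2*y - 4; no integer root y with |y| ≤ 4.
  x = -2: f_y(-2, y) = -6*y**2 + 2*y - 1; no integer root y with |y| ≤ 4.
  x = -1: f_y(-1, y) = -6*y**2 + 2*y; vanishes at y ∈ {0}. (-1, 0): f_x = 0, f = 0 — SINGULAR.
  x = 0: f_y(0, y) = -6*y**2 + 2*y - 1; no integer root y with |y| ≤ 4.
  x = 1: f_y(1, y) = -6*y**2 + 2*y - 4; no integer root y with |y| ≤ 4.
  x = 2: f_y(2, y) = -6*y**2 + 2*y - 9; no integer root y with |y| ≤ 4.
  x = 3: f_y(3, y) = -6*y**2 + 2*y - 16; no integer root y with |y| ≤ 4.
  x = 4: f_y(4, y) = -6*y**2 + 2*y - 25; no integer root y with |y| ≤ 4.
Only singular point on the grid: (-1, 0).
Classify: substitute x = -1 + u, y = 0 + v and expand: f = -3*u**3 - u**2*v - 2*v**3 + v**2.
No constant or linear terms (consistent with a singular point). Quadratic part: v**2. Cubic part: -3*u**3 - u**2*v - 2*v**3.
The quadratic part v**2 is a perfect square, so there is a single (double) tangent line v = 0, i.e. y = 0. Restricting the cubic part to that line (v = 0) leaves -3*u**3 ≠ 0, so f is not divisible by v and the branch is v² ≈ 3*u**3 to lowest order — this is a cusp.
Classification: cusp.


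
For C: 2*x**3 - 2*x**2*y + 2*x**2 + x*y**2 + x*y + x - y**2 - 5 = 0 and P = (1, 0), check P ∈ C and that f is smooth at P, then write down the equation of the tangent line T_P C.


Tangent line at P: 11*x - y - 11 = 0.

Step 1: f(1, 0) = 0, so P lies on C.
Step 2: partial derivatives
  f_x(x, y) = 6*x**2 - 4*x*y + 4*x + y**2 + y + 1, f_y(x, y) = -2*x**2 + 2*x*y + x - 2*y.
  f_x(P) = 11, f_y(P) = -1 (gradient nonzero, so P is smooth).
Step 3: tangent line at P: 11·(x − 1) + -1·(y − 0) = 0.
Expanding: 11*x - y - 11 = 0.


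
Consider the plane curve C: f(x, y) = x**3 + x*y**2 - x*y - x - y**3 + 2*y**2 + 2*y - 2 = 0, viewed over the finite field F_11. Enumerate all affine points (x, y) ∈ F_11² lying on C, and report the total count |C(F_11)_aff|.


Affine F_11-points: {(2, 7), (3, 0), (5, 1), (5, 2), (5, 4), (6, 8), (7, 2), (9, 10), (10, 2), (10, 3), (10, 7)}; count = 11.

For each of the 121 pairs (x, y) ∈ F_11², evaluate f(x, y) mod 11. Record the zeros.
  x = 0: [0↦9, 1↦1, 2↦2, 3↦6, 4↦7, 5↦10, 6↦9, 7↦9, 8↦4, 9↦10, 10↦10]  zeros at y ∈ ∅
  x = 1: [0↦9, 1↦1, 2↦4, 3↦1, 4↦8, 5↦8, 6↦6, 7↦7, 8↦5, 9↦5, 10↦1]  zeros at y ∈ ∅
  x = 2: [0↦4, 1↦7, 2↦1, 3↦2, 4↦4, 5↦1, 6↦9, 7↦0, 8↦1, 9↦6, 10↦9]  zeros at y ∈ {7}
  x = 3: [0↦0, 1↦3, 2↦10, 3↦4, 4↦1, 5↦6, 6↦2, 7↦5, 8↦9, 9↦8, 10↦7]  zeros at y ∈ {0}
  x = 4: [0↦3, 1↦6, 2↦4, 3↦2, 4↦5, 5↦7, 6↦2, 7↦6, 8↦2, 9↦6, 10↦1]  zeros at y ∈ ∅
  x = 5: [0↦8, 1↦0, 2↦0, 3↦2, 4↦0, 5↦10, 6↦4, 7↦9, 8↦8, 9↦6, 10↦8]  zeros at y ∈ {1, 2, 4}
  x = 6: [0↦10, 1↦2, 2↦4, 3↦10, 4↦3, 5↦10, 6↦3, 7↦9, 8↦0, 9↦3, 10↦1]  zeros at y ∈ {8}
  x = 7: [0↦4, 1↦7, 2↦0, 3↦10, 4↦9, 5↦2, 6↦5, 7↦1, 8↦6, 9↦3, 10↦8]  zeros at y ∈ {2}
  x = 8: [0↦7, 1↦10, 2↦5, 3↦8, 4↦2, 5↦3, 6↦5, 7↦2, 8↦10, 9↦1, 10↦2]  zeros at y ∈ ∅
  x = 9: [0↦3, 1↦6, 2↦3, 3↦10, 4↦10, 5↦8, 6↦9, 7↦7, 8↦7, 9↦3, 10↦0]  zeros at y ∈ {10}
  x = 10: [0↦9, 1↦1, 2↦0, 3↦0, 4↦6, 5↦1, 6↦1, 7↦0, 8↦3, 9↦4, 10↦8]  zeros at y ∈ {2, 3, 7}
Collecting zeros: affine points = {(2, 7), (3, 0), (5, 1), (5, 2), (5, 4), (6, 8), (7, 2), (9, 10), (10, 2), (10, 3), (10, 7)}.
Total count |C(F_11)_aff| = 11.


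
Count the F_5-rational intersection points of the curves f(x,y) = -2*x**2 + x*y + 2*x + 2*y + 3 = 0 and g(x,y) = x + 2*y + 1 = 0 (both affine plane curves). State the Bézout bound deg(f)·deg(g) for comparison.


Common zeros: {(1, 4)}; count = 1; Bézout bound = 2.

deg(f) = 2, deg(g) = 1, so Bézout bound = 2.
Scan x ∈ F_5. For each x, list the y ∈ F_5 with f(x, y) ≡ 0 and those with g(x, y) ≡ 0 (mod 5); the common zeros in that column are the intersection.
  x = 0: f ≡ 0 at y ∈ {1}; g ≡ 0 at y ∈ {2}; common: ∅.
  x = 1: f ≡ 0 at y ∈ {4}; g ≡ 0 at y ∈ {4}; common: {4}.
  x = 2: f ≡ 0 at y ∈ {4}; g ≡ 0 at y ∈ {1}; common: ∅.
  x = 3: f ≡ 0 at y ∈ ∅; g ≡ 0 at y ∈ {3}; common: ∅.
  x = 4: f ≡ 0 at y ∈ {1}; g ≡ 0 at y ∈ {0}; common: ∅.
Collecting: common zeros = {(1, 4)}, so the count is 1.
Comparison with the Bézout bound: 1 ≤ 2 = deg(f)·deg(g), as expected for curves with no common component (the affine F_5-count falls short of the bound because intersections may lie at infinity, over extension fields, or carry multiplicity).


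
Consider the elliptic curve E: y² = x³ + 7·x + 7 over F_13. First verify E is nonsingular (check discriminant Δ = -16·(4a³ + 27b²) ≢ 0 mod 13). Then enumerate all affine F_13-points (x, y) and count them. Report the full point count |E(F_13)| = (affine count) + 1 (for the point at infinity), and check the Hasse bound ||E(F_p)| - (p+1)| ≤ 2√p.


Affine points = {(2, 4), (2, 9), (3, 4), (3, 9), (7, 3), (7, 10), (8, 4), (8, 9), (12, 5), (12, 8)}; affine count = 10; |E(F_13)| = 11.

Discriminant check: Δ ∝ 4a³ + 27b² = 4·7³ + 27·7² = 4·343 + 27·49 ≡ 4 (mod 13). Nonzero ⇒ E is nonsingular.
For each x ∈ F_13, compute rhs = x³ + 7·x + 7 mod 13, then count y ∈ F_13 with y² ≡ rhs.
  x = 0: rhs = 7, matching y values: none (0 points).
  x = 1: rhs = 2, matching y values: none (0 points).
  x = 2: rhs = 3, matching y values: 4, 9 (2 points).
  x = 3: rhs = 3, matching y values: 4, 9 (2 points).
  x = 4: rhs = 8, matching y values: none (0 points).
  x = 5: rhs = 11, matching y values: none (0 points).
  x = 6: rhs = 5, matching y values: none (0 points).
  x = 7: rhs = 9, matching y values: 3, 10 (2 points).
  x = 8: rhs = 3, matching y values: 4, 9 (2 points).
  x = 9: rhs = 6, matching y values: none (0 points).
  x = 10: rhs = 11, matching y values: none (0 points).
  x = 11: rhs = 11, matching y values: none (0 points).
  x = 12: rhs = 12, matching y values: 5, 8 (2 points).
Total affine count: 10.
Full point count |E(F_13)| = 10 + 1 = 11.
Hasse bound: |11 − (13+1)| = |-3| = 3 ≤ 2√13 ≈ 7.2111 ✓.


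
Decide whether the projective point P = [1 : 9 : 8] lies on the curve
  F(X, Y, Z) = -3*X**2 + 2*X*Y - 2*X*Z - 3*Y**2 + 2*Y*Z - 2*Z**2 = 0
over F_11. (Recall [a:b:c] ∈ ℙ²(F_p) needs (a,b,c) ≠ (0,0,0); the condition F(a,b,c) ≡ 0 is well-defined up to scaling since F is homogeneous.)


F(1,9,8) ≡ 3 (mod 11); P is NOT on the curve.

Evaluate F(1, 9, 8) term-by-term (mod 11).
  -3*X**2 ↦ -3·1·1·1 = -3
  2*X*Y ↦ 2·1·9·1 = 18
  -2*X*Z ↦ -2·1·1·8 = -16
  -3*Y**2 ↦ -3·1·81·1 = -243
  2*Y*Z ↦ 2·1·9·8 = 144
  -2*Z**2 ↦ -2·1·1·64 = -128
Sum: F(1, 9, 8) = (-3) + (18) + (-16) + (-243) + (144) + (-128) = -228.
Reducing mod 11: -228 ≡ 3 (mod 11).
Since F(a, b, c) ≡ 3 ≠ 0 (mod 11), P does NOT lie on the curve.


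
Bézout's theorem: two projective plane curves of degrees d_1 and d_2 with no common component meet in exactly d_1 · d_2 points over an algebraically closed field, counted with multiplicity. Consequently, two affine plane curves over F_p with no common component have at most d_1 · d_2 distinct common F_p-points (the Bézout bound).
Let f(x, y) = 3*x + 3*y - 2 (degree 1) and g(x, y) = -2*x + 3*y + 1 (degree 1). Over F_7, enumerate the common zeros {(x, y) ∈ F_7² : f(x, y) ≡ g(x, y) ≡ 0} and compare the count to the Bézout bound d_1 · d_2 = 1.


Common zeros: {(2, 1)}; count = 1; Bézout bound = 1.

deg(f) = 1, deg(g) = 1, so Bézout bound = 1.
Scan x ∈ F_7. For each x, list the y ∈ F_7 with f(x, y) ≡ 0 and those with g(x, y) ≡ 0 (mod 7); the common zeros in that column are the intersection.
  x = 0: f ≡ 0 at y ∈ {3}; g ≡ 0 at y ∈ {2}; common: ∅.
  x = 1: f ≡ 0 at y ∈ {2}; g ≡ 0 at y ∈ {5}; common: ∅.
  x = 2: f ≡ 0 at y ∈ {1}; g ≡ 0 at y ∈ {1}; common: {1}.
  x = 3: f ≡ 0 at y ∈ {0}; g ≡ 0 at y ∈ {4}; common: ∅.
  x = 4: f ≡ 0 at y ∈ {6}; g ≡ 0 at y ∈ {0}; common: ∅.
  x = 5: f ≡ 0 at y ∈ {5}; g ≡ 0 at y ∈ {3}; common: ∅.
  x = 6: f ≡ 0 at y ∈ {4}; g ≡ 0 at y ∈ {6}; common: ∅.
Collecting: common zeros = {(2, 1)}, so the count is 1.
Comparison with the Bézout bound: 1 ≤ 1 = deg(f)·deg(g), as expected for curves with no common component (the bound is attained).


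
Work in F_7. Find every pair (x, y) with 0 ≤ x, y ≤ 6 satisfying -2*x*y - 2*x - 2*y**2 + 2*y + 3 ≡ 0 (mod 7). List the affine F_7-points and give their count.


Affine F_7-points: {(0, 4), (1, 2), (1, 5), (5, 0), (5, 3), (6, 1)}; count = 6.

For each of the 49 pairs (x, y) ∈ F_7², evaluate f(x, y) mod 7. Record the zeros.
  x = 0: [0↦3, 1↦3, 2↦6, 3↦5, 4↦0, 5↦5, 6↦6]  zeros at y ∈ {4}
  x = 1: [0↦1, 1↦6, 2↦0, 3↦4, 4↦4, 5↦0, 6↦6]  zeros at y ∈ {2, 5}
  x = 2: [0↦6, 1↦2, 2↦1, 3↦3, 4↦1, 5↦2, 6↦6]  zeros at y ∈ ∅
  x = 3: [0↦4, 1↦5, 2↦2, 3↦2, 4↦5, 5↦4, 6↦6]  zeros at y ∈ ∅
  x = 4: [0↦2, 1↦1, 2↦3, 3↦1, 4↦2, 5↦6, 6↦6]  zeros at y ∈ ∅
  x = 5: [0↦0, 1↦4, 2↦4, 3↦0, 4↦6, 5↦1, 6↦6]  zeros at y ∈ {0, 3}
  x = 6: [0↦5, 1↦0, 2↦5, 3↦6, 4↦3, 5↦3, 6↦6]  zeros at y ∈ {1}
Collecting zeros: affine points = {(0, 4), (1, 2), (1, 5), (5, 0), (5, 3), (6, 1)}.
Total count |C(F_7)_aff| = 6.


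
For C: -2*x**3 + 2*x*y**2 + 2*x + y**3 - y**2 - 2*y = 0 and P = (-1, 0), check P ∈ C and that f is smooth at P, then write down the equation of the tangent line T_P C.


Tangent line at P: -4*x - 2*y - 4 = 0.

Step 1: f(-1, 0) = 0, so P lies on C.
Step 2: partial derivatives
  f_x(x, y) = -6*x**2 + 2*y**2 + 2, f_y(x, y) = 4*x*y + 3*y**2 - 2*y - 2.
  f_x(P) = -4, f_y(P) = -2 (gradient nonzero, so P is smooth).
Step 3: tangent line at P: -4·(x − -1) + -2·(y − 0) = 0.
Expanding: -4*x - 2*y - 4 = 0.


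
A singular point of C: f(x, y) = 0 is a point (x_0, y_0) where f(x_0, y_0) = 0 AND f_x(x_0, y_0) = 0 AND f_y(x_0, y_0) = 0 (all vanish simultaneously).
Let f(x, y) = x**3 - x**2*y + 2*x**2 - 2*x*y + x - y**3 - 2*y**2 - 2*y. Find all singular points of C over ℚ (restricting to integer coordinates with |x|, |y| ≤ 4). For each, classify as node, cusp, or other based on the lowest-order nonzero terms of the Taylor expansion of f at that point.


Singular points: {(-1, -1)}; classification: cusp.

Compute partial derivatives:
  f_x = 3*x**2 - 2*x*y + 4*x - 2*y + 1.
  f_y = -x**2 - 2*x - 3*y**2 - 4*y - 2.
Scan x_0 ∈ {−4, ..., 4}. For each x_0, f_y(x_0, y) is a polynomial in y; find its integer roots y ∈ {−4, ..., 4}, then test f_x and f at those candidates.
  x = -4: f_y(-4, y) = -3*y**2 - 4*y - 10; no integer root y with |y| ≤ 4.
  x = -3: f_y(-3, y) = -3*y**2 - 4*y - 5; no integer root y with |y| ≤ 4.
  x = -2: f_y(-2, y) = -3*y**2 - 4*y - 2; no integer root y with |y| ≤ 4.
  x = -1: f_y(-1, y) = -3*y**2 - 4*y - 1; vanishes at y ∈ {-1}. (-1, -1): f_x = 0, f = 0 — SINGULAR.
  x = 0: f_y(0, y) = -3*y**2 - 4*y - 2; no integer root y with |y| ≤ 4.
  x = 1: f_y(1, y) = -3*y**2 - 4*y - 5; no integer root y with |y| ≤ 4.
  x = 2: f_y(2, y) = -3*y**2 - 4*y - 10; no integer root y with |y| ≤ 4.
  x = 3: f_y(3, y) = -3*y**2 - 4*y - 17; no integer root y with |y| ≤ 4.
  x = 4: f_y(4, y) = -3*y**2 - 4*y - 26; no integer root y with |y| ≤ 4.
Only singular point on the grid: (-1, -1).
Classify: substitute x = -1 + u, y = -1 + v and expand: f = u**3 - u**2*v - v**3 + v**2.
No constant or linear terms (consistent with a singular point). Quadratic part: v**2. Cubic part: u**3 - u**2*v - v**3.
The quadratic part v**2 is a perfect square, so there is a single (double) tangent line v = 0, i.e. y = -1. Restricting the cubic part to that line (v = 0) leaves u**3 ≠ 0, so f is not divisible by v and the branch is v² ≈ -u**3 to lowest order — this is a cusp.
Classification: cusp.


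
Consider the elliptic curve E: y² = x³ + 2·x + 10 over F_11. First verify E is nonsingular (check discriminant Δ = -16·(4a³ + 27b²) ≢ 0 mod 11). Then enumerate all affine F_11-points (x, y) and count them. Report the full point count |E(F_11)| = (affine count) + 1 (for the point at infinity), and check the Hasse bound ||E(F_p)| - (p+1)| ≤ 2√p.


Affine points = {(2, 0), (4, 4), (4, 7), (7, 2), (7, 9), (9, 3), (9, 8)}; affine count = 7; |E(F_11)| = 8.

Discriminant check: Δ ∝ 4a³ + 27b² = 4·2³ + 27·10² = 4·8 + 27·100 ≡ 4 (mod 11). Nonzero ⇒ E is nonsingular.
For each x ∈ F_11, compute rhs = x³ + 2·x + 10 mod 11, then count y ∈ F_11 with y² ≡ rhs.
  x = 0: rhs = 10, matching y values: none (0 points).
  x = 1: rhs = 2, matching y values: none (0 points).
  x = 2: rhs = 0, matching y values: 0 (1 points).
  x = 3: rhs = 10, matching y values: none (0 points).
  x = 4: rhs = 5, matching y values: 4, 7 (2 points).
  x = 5: rhs = 2, matching y values: none (0 points).
  x = 6: rhs = 7, matching y values: none (0 points).
  x = 7: rhs = 4, matching y values: 2, 9 (2 points).
  x = 8: rhs = 10, matching y values: none (0 points).
  x = 9: rhs = 9, matching y values: 3, 8 (2 points).
  x = 10: rhs = 7, matching y values: none (0 points).
Total affine count: 7.
Full point count |E(F_11)| = 7 + 1 = 8.
Hasse bound: |8 − (11+1)| = |-4| = 4 ≤ 2√11 ≈ 6.6332 ✓.


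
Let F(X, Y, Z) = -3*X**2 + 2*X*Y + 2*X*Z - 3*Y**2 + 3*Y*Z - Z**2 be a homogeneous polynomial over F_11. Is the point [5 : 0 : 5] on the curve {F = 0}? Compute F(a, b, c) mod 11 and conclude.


F(5,0,5) ≡ 5 (mod 11); P is NOT on the curve.

Evaluate F(5, 0, 5) term-by-term (mod 11).
  -3*X**2 ↦ -3·25·1·1 = -75
  2*X*Y ↦ 2·5·0·1 = 0
  2*X*Z ↦ 2·5·1·5 = 50
  -3*Y**2 ↦ -3·1·0·1 = 0
  3*Y*Z ↦ 3·1·0·5 = 0
  -Z**2 ↦ -1·1·1·25 = -25
Sum: F(5, 0, 5) = (-75) + (0) + (50) + (0) + (0) + (-25) = -50.
Reducing mod 11: -50 ≡ 5 (mod 11).
Since F(a, b, c) ≡ 5 ≠ 0 (mod 11), P does NOT lie on the curve.


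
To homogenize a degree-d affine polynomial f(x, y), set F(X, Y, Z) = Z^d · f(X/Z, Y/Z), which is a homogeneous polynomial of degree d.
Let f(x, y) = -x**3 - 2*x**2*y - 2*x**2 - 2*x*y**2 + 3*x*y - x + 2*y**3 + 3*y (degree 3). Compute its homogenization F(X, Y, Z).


F(X, Y, Z) = -X**3 - 2*X**2*Y - 2*X**2*Z - 2*X*Y**2 + 3*X*Y*Z - X*Z**2 + 2*Y**3 + 3*Y*Z**2

deg(f) = 3.
Substitute x = X/Z, y = Y/Z into f, then multiply by Z^3.
  monomial -1·x^3·y^0 ↦ -1·X^3·Y^0·Z^0.
  monomial -2·x^2·y^1 ↦ -2·X^2·Y^1·Z^0.
  monomial -2·x^2·y^0 ↦ -2·X^2·Y^0·Z^1.
  monomial -2·x^1·y^2 ↦ -2·X^1·Y^2·Z^0.
  monomial 3·x^1·y^1 ↦ 3·X^1·Y^1·Z^1.
  monomial -1·x^1·y^0 ↦ -1·X^1·Y^0·Z^2.
  monomial 2·x^0·y^3 ↦ 2·X^0·Y^3·Z^0.
  monomial 3·x^0·y^1 ↦ 3·X^0·Y^1·Z^2.
Collecting: F(X, Y, Z) = -X**3 - 2*X**2*Y - 2*X**2*Z - 2*X*Y**2 + 3*X*Y*Z - X*Z**2 + 2*Y**3 + 3*Y*Z**2.


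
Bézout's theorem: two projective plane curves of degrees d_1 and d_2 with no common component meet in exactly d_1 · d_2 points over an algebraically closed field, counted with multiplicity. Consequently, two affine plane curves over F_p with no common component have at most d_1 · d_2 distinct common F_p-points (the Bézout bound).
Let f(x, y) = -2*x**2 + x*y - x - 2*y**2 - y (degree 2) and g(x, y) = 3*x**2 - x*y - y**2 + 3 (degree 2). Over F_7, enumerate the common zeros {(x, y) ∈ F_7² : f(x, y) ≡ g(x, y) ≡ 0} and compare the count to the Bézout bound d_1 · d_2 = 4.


Common zeros: {(1, 4)}; count = 1; Bézout bound = 4.

deg(f) = 2, deg(g) = 2, so Bézout bound = 4.
Scan x ∈ F_7. For each x, list the y ∈ F_7 with f(x, y) ≡ 0 and those with g(x, y) ≡ 0 (mod 7); the common zeros in that column are the intersection.
  x = 0: f ≡ 0 at y ∈ {0, 3}; g ≡ 0 at y ∈ ∅; common: ∅.
  x = 1: f ≡ 0 at y ∈ {3, 4}; g ≡ 0 at y ∈ {2, 4}; common: {4}.
  x = 2: f ≡ 0 at y ∈ ∅; g ≡ 0 at y ∈ {2, 3}; common: ∅.
  x = 3: f ≡ 0 at y ∈ {0, 1}; g ≡ 0 at y ∈ ∅; common: ∅.
  x = 4: f ≡ 0 at y ∈ {1, 4}; g ≡ 0 at y ∈ ∅; common: ∅.
  x = 5: f ≡ 0 at y ∈ ∅; g ≡ 0 at y ∈ {4, 5}; common: ∅.
  x = 6: f ≡ 0 at y ∈ ∅; g ≡ 0 at y ∈ {3, 5}; common: ∅.
Collecting: common zeros = {(1, 4)}, so the count is 1.
Comparison with the Bézout bound: 1 ≤ 4 = deg(f)·deg(g), as expected for curves with no common component (the affine F_7-count falls short of the bound because intersections may lie at infinity, over extension fields, or carry multiplicity).


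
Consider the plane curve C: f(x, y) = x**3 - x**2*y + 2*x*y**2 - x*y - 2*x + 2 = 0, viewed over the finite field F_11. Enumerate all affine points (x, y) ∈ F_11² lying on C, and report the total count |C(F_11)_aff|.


Affine F_11-points: {(5, 6), (5, 8), (6, 1), (6, 8), (7, 2), (8, 2), (8, 8), (9, 2), (9, 3)}; count = 9.

For each of the 121 pairs (x, y) ∈ F_11², evaluate f(x, y) mod 11. Record the zeros.
  x = 0: [0↦2, 1↦2, 2↦2, 3↦2, 4↦2, 5↦2, 6↦2, 7↦2, 8↦2, 9↦2, 10↦2]  zeros at y ∈ ∅
  x = 1: [0↦1, 1↦1, 2↦5, 3↦2, 4↦3, 5↦8, 6↦6, 7↦8, 8↦3, 9↦2, 10↦5]  zeros at y ∈ ∅
  x = 2: [0↦6, 1↦4, 2↦10, 3↦2, 4↦2, 5↦10, 6↦4, 7↦6, 8↦5, 9↦1, 10↦5]  zeros at y ∈ ∅
  x = 3: [0↦1, 1↦6, 2↦1, 3↦8, 4↦5, 5↦3, 6↦2, 7↦2, 8↦3, 9↦5, 10↦8]  zeros at y ∈ ∅
  x = 4: [0↦3, 1↦2, 2↦6, 3↦4, 4↦7, 5↦4, 6↦6, 7↦2, 8↦3, 9↦9, 10↦9]  zeros at y ∈ ∅
  x = 5: [0↦7, 1↦9, 2↦9, 3↦7, 4↦3, 5↦8, 6↦0, 7↦1, 8↦0, 9↦8, 10↦3]  zeros at y ∈ {6, 8}
  x = 6: [0↦8, 1↦0, 2↦5, 3↦1, 4↦10, 5↦10, 6↦1, 7↦5, 8↦0, 9↦8, 10↦7]  zeros at y ∈ {1, 8}
  x = 7: [0↦1, 1↦3, 2↦0, 3↦3, 4↦1, 5↦5, 6↦4, 7↦9, 8↦9, 9↦4, 10↦5]  zeros at y ∈ {2}
  x = 8: [0↦3, 1↦2, 2↦0, 3↦8, 4↦4, 5↦10, 6↦4, 7↦8, 8↦0, 9↦2, 10↦3]  zeros at y ∈ {2, 8}
  x = 9: [0↦9, 1↦3, 2↦0, 3↦0, 4↦3, 5↦9, 6↦7, 7↦8, 8↦1, 9↦8, 10↦7]  zeros at y ∈ {2, 3}
  x = 10: [0↦3, 1↦1, 2↦6, 3↦7, 4↦4, 5↦8, 6↦8, 7↦4, 8↦7, 9↦6, 10↦1]  zeros at y ∈ ∅
Collecting zeros: affine points = {(5, 6), (5, 8), (6, 1), (6, 8), (7, 2), (8, 2), (8, 8), (9, 2), (9, 3)}.
Total count |C(F_11)_aff| = 9.


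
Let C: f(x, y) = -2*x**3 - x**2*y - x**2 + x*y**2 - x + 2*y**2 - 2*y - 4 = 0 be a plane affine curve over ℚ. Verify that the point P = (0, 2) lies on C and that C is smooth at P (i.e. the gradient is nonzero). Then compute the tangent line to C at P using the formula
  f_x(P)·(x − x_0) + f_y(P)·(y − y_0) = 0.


Tangent line at P: 3*x + 6*y - 12 = 0.

Step 1: f(0, 2) = 0, so P lies on C.
Step 2: partial derivatives
  f_x(x, y) = -6*x**2 - 2*x*y - 2*x + y**2 - 1, f_y(x, y) = -x**2 + 2*x*y + 4*y - 2.
  f_x(P) = 3, f_y(P) = 6 (gradient nonzero, so P is smooth).
Step 3: tangent line at P: 3·(x − 0) + 6·(y − 2) = 0.
Expanding: 3*x + 6*y - 12 = 0.


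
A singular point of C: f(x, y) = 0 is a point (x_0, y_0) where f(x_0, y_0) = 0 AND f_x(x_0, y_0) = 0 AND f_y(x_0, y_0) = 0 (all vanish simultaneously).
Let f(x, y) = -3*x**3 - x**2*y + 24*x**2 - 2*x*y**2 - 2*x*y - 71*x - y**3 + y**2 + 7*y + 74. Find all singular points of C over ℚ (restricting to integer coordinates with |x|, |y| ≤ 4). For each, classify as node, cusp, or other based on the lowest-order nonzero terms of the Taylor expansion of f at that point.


Singular points: {(3, -2)}; classification: node.

Compute partial derivatives:
  f_x = -9*x**2 - 2*x*y + 48*x - 2*y**2 - 2*y - 71.
  f_y = -x**2 - 4*x*y - 2*x - 3*y**2 + 2*y + 7.
Scan x_0 ∈ {−4, ..., 4}. For each x_0, f_y(x_0, y) is a polynomial in y; find its integer roots y ∈ {−4, ..., 4}, then test f_x and f at those candidates.
  x = -4: f_y(-4, y) = -3*y**2 + 18*y - 1; no integer root y with |y| ≤ 4.
  x = -3: f_y(-3, y) = -3*y**2 + 14*y + 4; no integer root y with |y| ≤ 4.
  x = -2: f_y(-2, y) = -3*y**2 + 10*y + 7; no integer root y with |y| ≤ 4.
  x = -1: f_y(-1, y) = -3*y**2 + 6*y + 8; no integer root y with |y| ≤ 4.
  x = 0: f_y(0, y) = -3*y**2 + 2*y + 7; no integer root y with |y| ≤ 4.
  x = 1: f_y(1, y) = -3*y**2 - 2*y + 4; no integer root y with |y| ≤ 4.
  x = 2: f_y(2, y) = -3*y**2 - 6*y - 1; no integer root y with |y| ≤ 4.
  x = 3: f_y(3, y) = -3*y**2 - 10*y - 8; vanishes at y ∈ {-2}. (3, -2): f_x = 0, f = 0 — SINGULAR.
  x = 4: f_y(4, y) = -3*y**2 - 14*y - 17; no integer root y with |y| ≤ 4.
Only singular point on the grid: (3, -2).
Classify: substitute x = 3 + u, y = -2 + v and expand: f = -3*u**3 - u**2*v - u**2 - 2*u*v**2 - v**3 + v**2.
No constant or linear terms (consistent with a singular point). Quadratic part: -u**2 + v**2. Cubic part: -3*u**3 - u**2*v - 2*u*v**2 - v**3.
The quadratic part v**2 - u**2 = (v − u)(v + u) splits into two distinct linear factors, so there are two distinct tangent lines y − -2 = ±(x − 3) — this is a node (ordinary double point).
Classification: node.


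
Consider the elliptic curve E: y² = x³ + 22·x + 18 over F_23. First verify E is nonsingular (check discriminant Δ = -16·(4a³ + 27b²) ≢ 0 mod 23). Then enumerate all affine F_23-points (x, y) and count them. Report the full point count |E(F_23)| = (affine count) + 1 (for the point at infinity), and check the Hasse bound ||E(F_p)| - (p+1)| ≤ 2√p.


Affine points = {(0, 8), (0, 15), (1, 8), (1, 15), (2, 1), (2, 22), (4, 3), (4, 20), (5, 0), (7, 3), (7, 20), (8, 4), (8, 19), (9, 5), (9, 18), (11, 2), (11, 21), (12, 3), (12, 20), (16, 2), (16, 21), (18, 6), (18, 17), (19, 2), (19, 21), (21, 9), (21, 14), (22, 8), (22, 15)}; affine count = 29; |E(F_23)| = 30.

Discriminant check: Δ ∝ 4a³ + 27b² = 4·22³ + 27·18² = 4·10648 + 27·324 ≡ 4 (mod 23). Nonzero ⇒ E is nonsingular.
For each x ∈ F_23, compute rhs = x³ + 22·x + 18 mod 23, then count y ∈ F_23 with y² ≡ rhs.
  x = 0: rhs = 18, matching y values: 8, 15 (2 points).
  x = 1: rhs = 18, matching y values: 8, 15 (2 points).
  x = 2: rhs = 1, matching y values: 1, 22 (2 points).
  x = 3: rhs = 19, matching y values: none (0 points).
  x = 4: rhs = 9, matching y values: 3, 20 (2 points).
  x = 5: rhs = 0, matching y values: 0 (1 points).
  x = 6: rhs = 21, matching y values: none (0 points).
  x = 7: rhs = 9, matching y values: 3, 20 (2 points).
  x = 8: rhs = 16, matching y values: 4, 19 (2 points).
  x = 9: rhs = 2, matching y values: 5, 18 (2 points).
  x = 10: rhs = 19, matching y values: none (0 points).
  x = 11: rhs = 4, matching y values: 2, 21 (2 points).
  x = 12: rhs = 9, matching y values: 3, 20 (2 points).
  x = 13: rhs = 17, matching y values: none (0 points).
  x = 14: rhs = 11, matching y values: none (0 points).
  x = 15: rhs = 20, matching y values: none (0 points).
  x = 16: rhs = 4, matching y values: 2, 21 (2 points).
  x = 17: rhs = 15, matching y values: none (0 points).
  x = 18: rhs = 13, matching y values: 6, 17 (2 points).
  x = 19: rhs = 4, matching y values: 2, 21 (2 points).
  x = 20: rhs = 17, matching y values: none (0 points).
  x = 21: rhs = 12, matching y values: 9, 14 (2 points).
  x = 22: rhs = 18, matching y values: 8, 15 (2 points).
Total affine count: 29.
Full point count |E(F_23)| = 29 + 1 = 30.
Hasse bound: |30 − (23+1)| = |6| = 6 ≤ 2√23 ≈ 9.5917 ✓.


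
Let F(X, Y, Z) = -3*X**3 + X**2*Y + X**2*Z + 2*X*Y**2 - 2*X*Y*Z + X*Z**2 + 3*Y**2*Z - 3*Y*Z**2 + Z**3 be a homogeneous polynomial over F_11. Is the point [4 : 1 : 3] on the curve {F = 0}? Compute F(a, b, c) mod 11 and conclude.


F(4,1,3) ≡ 0 (mod 11); P is on the curve.

Evaluate F(4, 1, 3) term-by-term (mod 11).
  -3*X**3 ↦ -3·64·1·1 = -192
  X**2*Y ↦ 1·16·1·1 = 16
  X**2*Z ↦ 1·16·1·3 = 48
  2*X*Y**2 ↦ 2·4·1·1 = 8
  -2*X*Y*Z ↦ -2·4·1·3 = -24
  X*Z**2 ↦ 1·4·1·9 = 36
  3*Y**2*Z ↦ 3·1·1·3 = 9
  -3*Y*Z**2 ↦ -3·1·1·9 = -27
  Z**3 ↦ 1·1·1·27 = 27
Sum: F(4, 1, 3) = (-192) + (16) + (48) + (8) + (-24) + (36) + (9) + (-27) + (27) = -99.
Reducing mod 11: -99 ≡ 0 (mod 11).
Since F(a, b, c) ≡ 0 (mod 11), P lies on the curve.


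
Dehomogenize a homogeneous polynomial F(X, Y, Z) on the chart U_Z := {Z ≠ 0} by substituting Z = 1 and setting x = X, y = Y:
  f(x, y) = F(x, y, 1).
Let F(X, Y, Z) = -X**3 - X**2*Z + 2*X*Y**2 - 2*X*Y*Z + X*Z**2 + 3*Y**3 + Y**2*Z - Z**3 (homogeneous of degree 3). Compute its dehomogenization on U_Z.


f(x, y) = -x**3 - x**2 + 2*x*y**2 - 2*x*y + x + 3*y**3 + y**2 - 1

On U_Z we set Z = 1. Each monomial c·X^i·Y^j·Z^k in F becomes c·x^i·y^j·1^k = c·x^i·y^j.
Substituting Z = 1: F(X, Y, 1) = -x**3 - x**2 + 2*x*y**2 - 2*x*y + x + 3*y**3 + y**2 - 1.
Note: deg(f) ≤ deg(F) = 3; strict inequality happens when F is divisible by Z (lost terms).


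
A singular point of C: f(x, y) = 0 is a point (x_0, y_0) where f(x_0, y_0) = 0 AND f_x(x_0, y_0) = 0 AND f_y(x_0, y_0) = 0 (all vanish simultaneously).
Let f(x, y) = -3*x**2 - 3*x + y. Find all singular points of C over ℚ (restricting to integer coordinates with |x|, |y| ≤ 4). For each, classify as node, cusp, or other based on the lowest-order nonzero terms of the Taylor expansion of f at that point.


No singular points in the scanned grid; C is smooth there.

Compute partial derivatives:
  f_x = -6*x - 3.
  f_y = 1.
f_y = 1 is a nonzero constant, so f_y never vanishes: no point (x, y) can satisfy f = f_x = f_y = 0. In particular no (x, y) ∈ {−4, ..., 4}² is singular; the curve is smooth.


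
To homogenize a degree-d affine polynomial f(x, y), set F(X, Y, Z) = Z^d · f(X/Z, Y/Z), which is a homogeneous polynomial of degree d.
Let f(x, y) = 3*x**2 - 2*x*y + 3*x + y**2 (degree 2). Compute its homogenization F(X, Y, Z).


F(X, Y, Z) = 3*X**2 - 2*X*Y + 3*X*Z + Y**2

deg(f) = 2.
Substitute x = X/Z, y = Y/Z into f, then multiply by Z^2.
  monomial 3·x^2·y^0 ↦ 3·X^2·Y^0·Z^0.
  monomial -2·x^1·y^1 ↦ -2·X^1·Y^1·Z^0.
  monomial 3·x^1·y^0 ↦ 3·X^1·Y^0·Z^1.
  monomial 1·x^0·y^2 ↦ 1·X^0·Y^2·Z^0.
Collecting: F(X, Y, Z) = 3*X**2 - 2*X*Y + 3*X*Z + Y**2.


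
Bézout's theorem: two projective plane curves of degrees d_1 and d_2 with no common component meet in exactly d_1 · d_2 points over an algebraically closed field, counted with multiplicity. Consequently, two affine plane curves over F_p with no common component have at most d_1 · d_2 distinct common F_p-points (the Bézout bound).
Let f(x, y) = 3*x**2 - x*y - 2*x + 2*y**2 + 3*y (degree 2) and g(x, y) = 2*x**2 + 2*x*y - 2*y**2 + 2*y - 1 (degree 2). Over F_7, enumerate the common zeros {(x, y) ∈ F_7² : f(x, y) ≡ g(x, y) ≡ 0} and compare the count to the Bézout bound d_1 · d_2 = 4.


Common zeros: {(6, 2)}; count = 1; Bézout bound = 4.

deg(f) = 2, deg(g) = 2, so Bézout bound = 4.
Scan x ∈ F_7. For each x, list the y ∈ F_7 with f(x, y) ≡ 0 and those with g(x, y) ≡ 0 (mod 7); the common zeros in that column are the intersection.
  x = 0: f ≡ 0 at y ∈ {0, 2}; g ≡ 0 at y ∈ ∅; common: ∅.
  x = 1: f ≡ 0 at y ∈ ∅; g ≡ 0 at y ∈ ∅; common: ∅.
  x = 2: f ≡ 0 at y ∈ {5}; g ≡ 0 at y ∈ {0, 3}; common: ∅.
  x = 3: f ≡ 0 at y ∈ {0}; g ≡ 0 at y ∈ {5, 6}; common: ∅.
  x = 4: f ≡ 0 at y ∈ ∅; g ≡ 0 at y ∈ ∅; common: ∅.
  x = 5: f ≡ 0 at y ∈ {3, 5}; g ≡ 0 at y ∈ {0, 6}; common: ∅.
  x = 6: f ≡ 0 at y ∈ {2, 3}; g ≡ 0 at y ∈ {2, 5}; common: {2}.
Collecting: common zeros = {(6, 2)}, so the count is 1.
Comparison with the Bézout bound: 1 ≤ 4 = deg(f)·deg(g), as expected for curves with no common component (the affine F_7-count falls short of the bound because intersections may lie at infinity, over extension fields, or carry multiplicity).


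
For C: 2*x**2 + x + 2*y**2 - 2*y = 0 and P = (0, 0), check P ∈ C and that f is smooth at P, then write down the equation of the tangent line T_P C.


Tangent line at P: x - 2*y = 0.

Step 1: f(0, 0) = 0, so P lies on C.
Step 2: partial derivatives
  f_x(x, y) = 4*x + 1, f_y(x, y) = 4*y - 2.
  f_x(P) = 1, f_y(P) = -2 (gradient nonzero, so P is smooth).
Step 3: tangent line at P: 1·(x − 0) + -2·(y − 0) = 0.
Expanding: x - 2*y = 0.


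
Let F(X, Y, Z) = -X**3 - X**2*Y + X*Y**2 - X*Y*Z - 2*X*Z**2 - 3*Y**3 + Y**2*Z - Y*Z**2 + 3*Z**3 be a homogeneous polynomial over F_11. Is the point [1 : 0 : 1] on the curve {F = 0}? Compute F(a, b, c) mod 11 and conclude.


F(1,0,1) ≡ 0 (mod 11); P is on the curve.

Evaluate F(1, 0, 1) term-by-term (mod 11).
  -X**3 ↦ -1·1·1·1 = -1
  -X**2*Y ↦ -1·1·0·1 = 0
  X*Y**2 ↦ 1·1·0·1 = 0
  -X*Y*Z ↦ -1·1·0·1 = 0
  -2*X*Z**2 ↦ -2·1·1·1 = -2
  -3*Y**3 ↦ -3·1·0·1 = 0
  Y**2*Z ↦ 1·1·0·1 = 0
  -Y*Z**2 ↦ -1·1·0·1 = 0
  3*Z**3 ↦ 3·1·1·1 = 3
Sum: F(1, 0, 1) = (-1) + (0) + (0) + (0) + (-2) + (0) + (0) + (0) + (3) = 0.
Reducing mod 11: 0 ≡ 0 (mod 11).
Since F(a, b, c) ≡ 0 (mod 11), P lies on the curve.


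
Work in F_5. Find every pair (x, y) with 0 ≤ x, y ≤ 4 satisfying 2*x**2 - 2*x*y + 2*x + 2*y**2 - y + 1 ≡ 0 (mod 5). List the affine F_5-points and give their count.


Affine F_5-points: {(1, 0), (1, 4), (2, 1), (2, 4), (3, 0), (3, 1)}; count = 6.

For each of the 25 pairs (x, y) ∈ F_5², evaluate f(x, y) mod 5. Record the zeros.
  x = 0: [0↦1, 1↦2, 2↦2, 3↦1, 4↦4]  zeros at y ∈ ∅
  x = 1: [0↦0, 1↦4, 2↦2, 3↦4, 4↦0]  zeros at y ∈ {0, 4}
  x = 2: [0↦3, 1↦0, 2↦1, 3↦1, 4↦0]  zeros at y ∈ {1, 4}
  x = 3: [0↦0, 1↦0, 2↦4, 3↦2, 4↦4]  zeros at y ∈ {0, 1}
  x = 4: [0↦1, 1↦4, 2↦1, 3↦2, 4↦2]  zeros at y ∈ ∅
Collecting zeros: affine points = {(1, 0), (1, 4), (2, 1), (2, 4), (3, 0), (3, 1)}.
Total count |C(F_5)_aff| = 6.


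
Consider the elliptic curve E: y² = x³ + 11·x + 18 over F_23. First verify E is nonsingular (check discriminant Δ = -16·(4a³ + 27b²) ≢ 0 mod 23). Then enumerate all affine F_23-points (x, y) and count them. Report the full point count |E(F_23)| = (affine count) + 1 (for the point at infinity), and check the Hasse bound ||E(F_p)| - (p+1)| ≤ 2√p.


Affine points = {(0, 8), (0, 15), (2, 5), (2, 18), (3, 3), (3, 20), (6, 1), (6, 22), (7, 1), (7, 22), (9, 8), (9, 15), (10, 1), (10, 22), (13, 9), (13, 14), (14, 8), (14, 15), (15, 4), (15, 19), (16, 9), (16, 14), (17, 9), (17, 14), (19, 5), (19, 18), (20, 2), (20, 21), (22, 11), (22, 12)}; affine count = 30; |E(F_23)| = 31.

Discriminant check: Δ ∝ 4a³ + 27b² = 4·11³ + 27·18² = 4·1331 + 27·324 ≡ 19 (mod 23). Nonzero ⇒ E is nonsingular.
For each x ∈ F_23, compute rhs = x³ + 11·x + 18 mod 23, then count y ∈ F_23 with y² ≡ rhs.
  x = 0: rhs = 18, matching y values: 8, 15 (2 points).
  x = 1: rhs = 7, matching y values: none (0 points).
  x = 2: rhs = 2, matching y values: 5, 18 (2 points).
  x = 3: rhs = 9, matching y values: 3, 20 (2 points).
  x = 4: rhs = 11, matching y values: none (0 points).
  x = 5: rhs = 14, matching y values: none (0 points).
  x = 6: rhs = 1, matching y values: 1, 22 (2 points).
  x = 7: rhs = 1, matching y values: 1, 22 (2 points).
  x = 8: rhs = 20, matching y values: none (0 points).
  x = 9: rhs = 18, matching y values: 8, 15 (2 points).
  x = 10: rhs = 1, matching y values: 1, 22 (2 points).
  x = 11: rhs = 21, matching y values: none (0 points).
  x = 12: rhs = 15, matching y values: none (0 points).
  x = 13: rhs = 12, matching y values: 9, 14 (2 points).
  x = 14: rhs = 18, matching y values: 8, 15 (2 points).
  x = 15: rhs = 16, matching y values: 4, 19 (2 points).
  x = 16: rhs = 12, matching y values: 9, 14 (2 points).
  x = 17: rhs = 12, matching y values: 9, 14 (2 points).
  x = 18: rhs = 22, matching y values: none (0 points).
  x = 19: rhs = 2, matching y values: 5, 18 (2 points).
  x = 20: rhs = 4, matching y values: 2, 21 (2 points).
  x = 21: rhs = 11, matching y values: none (0 points).
  x = 22: rhs = 6, matching y values: 11, 12 (2 points).
Total affine count: 30.
Full point count |E(F_23)| = 30 + 1 = 31.
Hasse bound: |31 − (23+1)| = |7| = 7 ≤ 2√23 ≈ 9.5917 ✓.


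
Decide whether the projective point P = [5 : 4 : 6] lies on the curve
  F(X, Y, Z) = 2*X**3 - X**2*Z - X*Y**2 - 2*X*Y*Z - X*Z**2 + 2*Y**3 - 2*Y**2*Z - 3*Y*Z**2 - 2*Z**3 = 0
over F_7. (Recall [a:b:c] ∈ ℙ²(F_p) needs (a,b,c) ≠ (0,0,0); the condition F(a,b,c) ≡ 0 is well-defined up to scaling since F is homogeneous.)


F(5,4,6) ≡ 2 (mod 7); P is NOT on the curve.

Evaluate F(5, 4, 6) term-by-term (mod 7).
  2*X**3 ↦ 2·125·1·1 = 250
  -X**2*Z ↦ -1·25·1·6 = -150
  -X*Y**2 ↦ -1·5·16·1 = -80
  -2*X*Y*Z ↦ -2·5·4·6 = -240
  -X*Z**2 ↦ -1·5·1·36 = -180
  2*Y**3 ↦ 2·1·64·1 = 128
  -2*Y**2*Z ↦ -2·1·16·6 = -192
  -3*Y*Z**2 ↦ -3·1·4·36 = -432
  -2*Z**3 ↦ -2·1·1·216 = -432
Sum: F(5, 4, 6) = (250) + (-150) + (-80) + (-240) + (-180) + (128) + (-192) + (-432) + (-432) = -1328.
Reducing mod 7: -1328 ≡ 2 (mod 7).
Since F(a, b, c) ≡ 2 ≠ 0 (mod 7), P does NOT lie on the curve.
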